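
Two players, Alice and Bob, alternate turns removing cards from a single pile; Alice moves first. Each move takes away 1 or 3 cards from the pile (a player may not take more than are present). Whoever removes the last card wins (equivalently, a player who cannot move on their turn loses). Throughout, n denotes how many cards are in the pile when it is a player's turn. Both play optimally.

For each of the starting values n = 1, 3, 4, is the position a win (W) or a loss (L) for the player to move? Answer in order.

1: W, 3: W, 4: L

Compute win/loss labels from the base case upward. A position with no move is L. Any other position is W if it can reach an L in one move, else L.
n=0: no move → L
n=1: W (go to 0, an L position)
n=2: L (sole option 1(W) is W)
n=3: W (go to 2, an L position)
n=4: L (options 3(W), 1(W) are all W)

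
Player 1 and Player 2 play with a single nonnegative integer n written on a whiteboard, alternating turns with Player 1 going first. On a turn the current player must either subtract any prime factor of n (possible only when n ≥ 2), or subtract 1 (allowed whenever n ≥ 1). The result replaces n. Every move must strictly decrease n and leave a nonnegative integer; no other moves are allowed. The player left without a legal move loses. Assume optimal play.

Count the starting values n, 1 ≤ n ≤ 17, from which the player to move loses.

Classify positions by backward induction: terminal positions (no move available) are L. From any other position, the mover wins iff some move reaches an L.
n=0: no move → L
n=1: can move to 0, which is L ⇒ W
n=2: can move to 0, which is L ⇒ W
n=3: can move to 0, which is L ⇒ W
n=4: moves to 2(W), 3(W); every one is W ⇒ L
n=5: can move to 0, which is L ⇒ W
n=6: can move to 4, which is L ⇒ W
n=7: can move to 0, which is L ⇒ W
n=8: moves to 6(W), 7(W); every one is W ⇒ L
n=9: can move to 8, which is L ⇒ W
n=10: can move to 8, which is L ⇒ W
n=11: can move to 0, which is L ⇒ W
n=12: moves to 9(W), 10(W), 11(W); every one is W ⇒ L
n=13: can move to 0, which is L ⇒ W
n=14: can move to 12, which is L ⇒ W
n=15: can move to 12, which is L ⇒ W
n=16: moves to 14(W), 15(W); every one is W ⇒ L
n=17: can move to 0, which is L ⇒ W
L entries with 1 ≤ n ≤ 17 (n=0 is outside the asked range and is not counted): n = 4, 8, 12, 16; that makes 4.

4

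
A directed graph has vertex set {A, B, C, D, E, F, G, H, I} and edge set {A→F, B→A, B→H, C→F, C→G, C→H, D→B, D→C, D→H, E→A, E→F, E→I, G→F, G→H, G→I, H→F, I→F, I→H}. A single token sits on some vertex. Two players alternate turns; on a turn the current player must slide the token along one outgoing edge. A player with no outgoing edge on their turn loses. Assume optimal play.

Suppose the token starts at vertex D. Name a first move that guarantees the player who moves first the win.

Move to B.

Build the W/L table. Terminal = L. A non-terminal position is W if it has a move to some L; otherwise it is L.
Every edge goes from a vertex to one that appears earlier in the order F, H, I, A, G, C, B, E, D, so processing vertices in that order labels each vertex after all of its successors.
F: no outgoing edge → L
H: →F(L), so W
I: →F(L), so W
A: →F(L), so W
G: →F(L), so W
C: →F(L), so W
B: →A(W), H(W) — all W, so L
E: →F(L), so W
D: →B(L), so W
From D, the L positions reachable in one move are: B.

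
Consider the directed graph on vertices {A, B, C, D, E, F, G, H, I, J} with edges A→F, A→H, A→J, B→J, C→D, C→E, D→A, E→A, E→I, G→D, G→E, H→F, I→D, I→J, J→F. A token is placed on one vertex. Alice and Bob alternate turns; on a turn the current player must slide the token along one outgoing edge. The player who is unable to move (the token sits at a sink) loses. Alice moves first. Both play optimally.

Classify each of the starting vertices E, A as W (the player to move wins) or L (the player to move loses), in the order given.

Label each position W (a win for the player to move) or L (a loss). A position with no legal move is L; any other position is W exactly when some move reaches an L, and L when every move reaches a W.
Every edge goes from a vertex to one that appears earlier in the order F, J, H, A, D, I, E, B, G, C, so processing vertices in that order labels each vertex after all of its successors.
F: no outgoing edge → L
J: W (go to F, an L position)
H: W (go to F, an L position)
A: W (go to F, an L position)
D: L (sole option A(W) is W)
I: W (go to D, an L position)
E: L (options I(W), A(W) are all W)
B: L (sole option J(W) is W)
G: W (go to E, an L position)
C: W (go to E, an L position)

E: L, A: W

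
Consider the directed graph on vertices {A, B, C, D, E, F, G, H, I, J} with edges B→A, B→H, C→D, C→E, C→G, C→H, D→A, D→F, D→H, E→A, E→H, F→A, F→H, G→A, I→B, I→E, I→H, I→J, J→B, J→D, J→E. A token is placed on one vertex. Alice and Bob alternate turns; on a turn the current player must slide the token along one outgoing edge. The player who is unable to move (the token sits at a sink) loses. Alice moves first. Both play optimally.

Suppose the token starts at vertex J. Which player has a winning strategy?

Classify positions by backward induction: terminal positions (no move available) are L. From any other position, the mover wins iff some move reaches an L.
Every edge goes from a vertex to one that appears earlier in the order A, H, F, D, E, B, G, J, I, C, so processing vertices in that order labels each vertex after all of its successors.
A: no outgoing edge → L
H: no outgoing edge → L
F: reaches L-position H → W
D: reaches L-position H → W
E: reaches L-position H → W
B: reaches L-position H → W
G: reaches L-position A → W
J: only reaches B(W), E(W), D(W), all W → L
I: reaches L-position J → W
C: reaches L-position H → W
The starting position J is L: whatever Alice does, the opponent receives a W position.

Bob wins.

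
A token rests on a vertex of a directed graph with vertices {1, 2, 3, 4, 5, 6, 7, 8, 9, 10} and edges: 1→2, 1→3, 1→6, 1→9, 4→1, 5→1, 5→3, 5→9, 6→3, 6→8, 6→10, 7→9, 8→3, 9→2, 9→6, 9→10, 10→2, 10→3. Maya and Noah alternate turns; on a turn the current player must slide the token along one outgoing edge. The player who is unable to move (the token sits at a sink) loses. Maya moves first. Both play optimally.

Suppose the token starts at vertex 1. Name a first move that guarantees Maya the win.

Work bottom-up. With no move the player to move loses. Otherwise the position is W if at least one move leads to an L position for the opponent, and L if every move leads to a W.
Every edge goes from a vertex to one that appears earlier in the order 2, 3, 8, 10, 6, 9, 7, 1, 5, 4, so processing vertices in that order labels each vertex after all of its successors.
2: no outgoing edge → L
3: no outgoing edge → L
8: reaches L-position 3 → W
10: reaches L-position 3 → W
6: reaches L-position 3 → W
9: reaches L-position 2 → W
7: only reaches 9(W), which is W → L
1: reaches L-position 3 → W
5: reaches L-position 3 → W
4: only reaches 1(W), which is W → L
From 1, the L positions reachable in one move are: 3, 2. Any move reaching one of these is winning.

Move to 3.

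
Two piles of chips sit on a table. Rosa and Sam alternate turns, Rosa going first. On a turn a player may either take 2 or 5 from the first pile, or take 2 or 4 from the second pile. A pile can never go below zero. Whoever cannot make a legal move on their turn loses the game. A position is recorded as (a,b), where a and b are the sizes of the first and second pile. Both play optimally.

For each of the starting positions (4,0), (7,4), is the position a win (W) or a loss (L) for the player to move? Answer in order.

(4,0): L, (7,4): W

Label each position W (a win for the player to move) or L (a loss). A position with no legal move is L; any other position is W exactly when some move reaches an L, and L when every move reaches a W.
No move ever increases a pile, so every position that can arise here has a ≤ 7 and b ≤ 4; it is enough to label the cells with 0 ≤ a ≤ 7 and 0 ≤ b ≤ 4.
Every move lowers a or b (never raises either), so fill the grid row by row in increasing a, and left to right within a row: each cell's successors are then already labelled.
      b=0  b=1  b=2  b=3  b=4
a=0:    L    L    W    W    W
a=1:    L    L    W    W    W
a=2:    W    W    L    L    W
a=3:    W    W    L    L    W
a=4:    L    L    W    W    W
a=5:    W    W    W    W    L
a=6:    W    W    L    L    W
a=7:    L    L    W    W    W
Cells with no legal move (terminal, hence L): (0,0), (0,1), (1,0), (1,1).
The remaining L cells, each justified by listing all of its moves:
(2,2): →(0,2)(W), (2,0)(W) — all W, so L
(2,3): →(0,3)(W), (2,1)(W) — all W, so L
(3,2): →(1,2)(W), (3,0)(W) — all W, so L
(3,3): →(1,3)(W), (3,1)(W) — all W, so L
(4,0): →(2,0)(W) only, which is W, so L
(4,1): →(2,1)(W) only, which is W, so L
(5,4): →(3,4)(W), (0,4)(W), (5,2)(W), (5,0)(W) — all W, so L
(6,2): →(4,2)(W), (1,2)(W), (6,0)(W) — all W, so L
(6,3): →(4,3)(W), (1,3)(W), (6,1)(W) — all W, so L
(7,0): →(5,0)(W), (2,0)(W) — all W, so L
(7,1): →(5,1)(W), (2,1)(W) — all W, so L
Every other cell has at least one move into one of the L cells above, so it is W.
(4,0): one of the L cells justified above, so L
(7,4): the move to (5,4) reaches an L cell, so W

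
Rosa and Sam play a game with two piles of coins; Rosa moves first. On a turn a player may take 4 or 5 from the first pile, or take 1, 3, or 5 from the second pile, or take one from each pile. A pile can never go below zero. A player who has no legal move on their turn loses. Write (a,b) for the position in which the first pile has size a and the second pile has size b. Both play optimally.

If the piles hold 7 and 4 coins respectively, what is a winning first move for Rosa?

Positions with no move are L. A position that does have a move is losing for the player to move precisely when every available move leads to a winning position for the opponent. Fill in the labels:
No move ever increases a pile, so every position that can arise here has a ≤ 7 and b ≤ 4; it is enough to label the cells with 0 ≤ a ≤ 7 and 0 ≤ b ≤ 4.
Every move lowers a or b (never raises either), so fill the grid row by row in increasing a, and left to right within a row: each cell's successors are then already labelled.
      b=0  b=1  b=2  b=3  b=4
a=0:    L    W    L    W    L
a=1:    L    W    L    W    L
a=2:    L    W    L    W    L
a=3:    L    W    L    W    L
a=4:    W    W    W    W    W
a=5:    W    L    W    L    W
a=6:    W    L    W    L    W
a=7:    W    L    W    L    W
Cells with no legal move (terminal, hence L): (0,0), (1,0), (2,0), (3,0).
The remaining L cells, each justified by listing all of its moves:
(0,2): →(0,1)(W) only, which is W, so L
(0,4): →(0,3)(W), (0,1)(W) — all W, so L
(1,2): →(1,1)(W), (0,1)(W) — all W, so L
(1,4): →(1,3)(W), (1,1)(W), (0,3)(W) — all W, so L
(2,2): →(2,1)(W), (1,1)(W) — all W, so L
(2,4): →(2,3)(W), (2,1)(W), (1,3)(W) — all W, so L
(3,2): →(3,1)(W), (2,1)(W) — all W, so L
(3,4): →(3,3)(W), (3,1)(W), (2,3)(W) — all W, so L
(5,1): →(1,1)(W), (0,1)(W), (5,0)(W), (4,0)(W) — all W, so L
(5,3): →(1,3)(W), (0,3)(W), (5,2)(W), (5,0)(W), (4,2)(W) — all W, so L
(6,1): →(2,1)(W), (1,1)(W), (6,0)(W), (5,0)(W) — all W, so L
(6,3): →(2,3)(W), (1,3)(W), (6,2)(W), (6,0)(W), (5,2)(W) — all W, so L
(7,1): →(3,1)(W), (2,1)(W), (7,0)(W), (6,0)(W) — all W, so L
(7,3): →(3,3)(W), (2,3)(W), (7,2)(W), (7,0)(W), (6,2)(W) — all W, so L
Every other cell has at least one move into one of the L cells above, so it is W.
From (7,4), the L positions reachable in one move are: (3,4), (2,4), (7,3), (7,1), (6,3). Any move reaching one of these is winning.

Move to (3,4).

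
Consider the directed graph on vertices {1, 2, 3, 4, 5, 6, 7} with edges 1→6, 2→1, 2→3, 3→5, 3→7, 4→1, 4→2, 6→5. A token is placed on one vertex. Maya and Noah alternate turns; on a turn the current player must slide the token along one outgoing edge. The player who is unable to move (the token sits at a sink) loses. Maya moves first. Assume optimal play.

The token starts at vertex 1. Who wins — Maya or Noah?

Noah wins.

Label each position W (a win for the player to move) or L (a loss). A position with no legal move is L; any other position is W exactly when some move reaches an L, and L when every move reaches a W.
Every edge goes from a vertex to one that appears earlier in the order 7, 5, 3, 6, 1, 2, 4, so processing vertices in that order labels each vertex after all of its successors.
7: no outgoing edge → L
5: no outgoing edge → L
3: W (go to 5, an L position)
6: W (go to 5, an L position)
1: L (sole option 6(W) is W)
2: W (go to 1, an L position)
4: W (go to 1, an L position)
Every move from 1 reaches a W position, so the mover loses.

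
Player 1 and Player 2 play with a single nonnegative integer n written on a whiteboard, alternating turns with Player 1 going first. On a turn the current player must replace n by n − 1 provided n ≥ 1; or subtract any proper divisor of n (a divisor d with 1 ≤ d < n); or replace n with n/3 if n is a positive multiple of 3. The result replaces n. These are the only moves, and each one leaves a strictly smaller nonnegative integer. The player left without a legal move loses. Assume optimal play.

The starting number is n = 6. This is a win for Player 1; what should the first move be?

Move to 2.

Positions with no move are L. A position that does have a move is losing for the player to move precisely when every available move leads to a winning position for the opponent. Fill in the labels:
n=0: no move → L
n=1: W (go to 0, an L position)
n=2: L (sole option 1(W) is W)
n=3: W (go to 2, an L position)
n=4: W (go to 2, an L position)
n=5: L (sole option 4(W) is W)
n=6: W (go to 2, an L position)
From 6, the L positions reachable in one move are: 2, 5. Any move reaching one of these is winning.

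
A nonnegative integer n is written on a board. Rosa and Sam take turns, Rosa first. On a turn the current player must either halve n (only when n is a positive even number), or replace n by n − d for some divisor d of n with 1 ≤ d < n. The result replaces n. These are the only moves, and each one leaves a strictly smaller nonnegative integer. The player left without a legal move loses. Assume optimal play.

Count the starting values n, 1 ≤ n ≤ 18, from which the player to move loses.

Positions with no move are L. A position that does have a move is losing for the player to move precisely when every available move leads to a winning position for the opponent. Fill in the labels:
n=0: no move → L
n=1: no move → L
n=2: →1(L), so W
n=3: →2(W) only, which is W, so L
n=4: →3(L), so W
n=5: →4(W) only, which is W, so L
n=6: →3(L), so W
n=7: →6(W) only, which is W, so L
n=8: →7(L), so W
n=9: →6(W), 8(W) — all W, so L
n=10: →5(L), so W
n=11: →10(W) only, which is W, so L
n=12: →9(L), so W
n=13: →12(W) only, which is W, so L
n=14: →7(L), so W
n=15: →10(W), 12(W), 14(W) — all W, so L
n=16: →15(L), so W
n=17: →16(W) only, which is W, so L
n=18: →9(L), so W
L entries with 1 ≤ n ≤ 18 (n=0 is outside the asked range and is not counted): n = 1, 3, 5, 7, 9, 11, 13, 15, 17; that makes 9.

9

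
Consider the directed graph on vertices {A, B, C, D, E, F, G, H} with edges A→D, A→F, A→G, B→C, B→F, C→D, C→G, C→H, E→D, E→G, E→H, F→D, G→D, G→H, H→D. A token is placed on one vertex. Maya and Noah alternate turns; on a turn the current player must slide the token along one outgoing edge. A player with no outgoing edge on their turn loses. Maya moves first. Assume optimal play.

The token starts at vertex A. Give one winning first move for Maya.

Classify positions by backward induction: terminal positions (no move available) are L. From any other position, the mover wins iff some move reaches an L.
Every edge goes from a vertex to one that appears earlier in the order D, H, G, E, F, A, C, B, so processing vertices in that order labels each vertex after all of its successors.
D: no outgoing edge → L
H: W (go to D, an L position)
G: W (go to D, an L position)
E: W (go to D, an L position)
F: W (go to D, an L position)
A: W (go to D, an L position)
C: W (go to D, an L position)
B: L (options C(W), F(W) are all W)
From A, the L positions reachable in one move are: D.

Move to D.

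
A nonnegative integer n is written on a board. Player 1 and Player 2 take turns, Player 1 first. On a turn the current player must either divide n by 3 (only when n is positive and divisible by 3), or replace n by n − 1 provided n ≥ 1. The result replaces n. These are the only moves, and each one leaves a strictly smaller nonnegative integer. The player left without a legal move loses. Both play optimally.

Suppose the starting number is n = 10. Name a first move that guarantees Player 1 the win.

Positions with no move are L. A position that does have a move is losing for the player to move precisely when every available move leads to a winning position for the opponent. Fill in the labels:
n=0: no move → L
n=1: reaches L-position 0 → W
n=2: only reaches 1(W), which is W → L
n=3: reaches L-position 2 → W
n=4: only reaches 3(W), which is W → L
n=5: reaches L-position 4 → W
n=6: reaches L-position 2 → W
n=7: only reaches 6(W), which is W → L
n=8: reaches L-position 7 → W
n=9: only reaches 3(W), 8(W), all W → L
n=10: reaches L-position 9 → W
From 10, the L positions reachable in one move are: 9.

Move to 9.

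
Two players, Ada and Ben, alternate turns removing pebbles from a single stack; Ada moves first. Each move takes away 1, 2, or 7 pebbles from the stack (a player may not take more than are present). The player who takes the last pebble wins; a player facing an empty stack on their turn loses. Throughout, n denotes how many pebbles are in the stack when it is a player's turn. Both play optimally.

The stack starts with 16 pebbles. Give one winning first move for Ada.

Positions with no move are L. A position that does have a move is losing for the player to move precisely when every available move leads to a winning position for the opponent. Fill in the labels:
n=0: no move → L
n=1: can move to 0, which is L ⇒ W
n=2: can move to 0, which is L ⇒ W
n=3: moves to 2(W), 1(W); every one is W ⇒ L
n=4: can move to 3, which is L ⇒ W
n=5: can move to 3, which is L ⇒ W
n=6: moves to 5(W), 4(W); every one is W ⇒ L
n=7: can move to 6, which is L ⇒ W
n=8: can move to 6, which is L ⇒ W
n=9: moves to 8(W), 7(W), 2(W); every one is W ⇒ L
n=10: can move to 9, which is L ⇒ W
n=11: can move to 9, which is L ⇒ W
n=12: moves to 11(W), 10(W), 5(W); every one is W ⇒ L
n=13: can move to 12, which is L ⇒ W
n=14: can move to 12, which is L ⇒ W
n=15: moves to 14(W), 13(W), 8(W); every one is W ⇒ L
n=16: can move to 15, which is L ⇒ W
From 16, the L positions reachable in one move are: 15, 9. Any move reaching one of these is winning.

Remove 1, leaving 15.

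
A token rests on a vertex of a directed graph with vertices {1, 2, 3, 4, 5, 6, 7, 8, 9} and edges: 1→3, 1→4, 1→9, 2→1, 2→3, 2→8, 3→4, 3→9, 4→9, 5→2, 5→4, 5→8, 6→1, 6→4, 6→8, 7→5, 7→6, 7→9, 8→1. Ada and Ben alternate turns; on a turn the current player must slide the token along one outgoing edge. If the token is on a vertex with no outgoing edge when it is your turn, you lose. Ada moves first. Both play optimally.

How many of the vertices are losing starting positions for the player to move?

Positions with no move are L. A position that does have a move is losing for the player to move precisely when every available move leads to a winning position for the opponent. Fill in the labels:
Every edge goes from a vertex to one that appears earlier in the order 9, 4, 3, 1, 8, 2, 5, 6, 7, so processing vertices in that order labels each vertex after all of its successors.
9: no outgoing edge → L
4: reaches L-position 9 → W
3: reaches L-position 9 → W
1: reaches L-position 9 → W
8: only reaches 1(W), which is W → L
2: reaches L-position 8 → W
5: reaches L-position 8 → W
6: reaches L-position 8 → W
7: reaches L-position 9 → W
The L vertices are 8, 9; that is 2 in all.

2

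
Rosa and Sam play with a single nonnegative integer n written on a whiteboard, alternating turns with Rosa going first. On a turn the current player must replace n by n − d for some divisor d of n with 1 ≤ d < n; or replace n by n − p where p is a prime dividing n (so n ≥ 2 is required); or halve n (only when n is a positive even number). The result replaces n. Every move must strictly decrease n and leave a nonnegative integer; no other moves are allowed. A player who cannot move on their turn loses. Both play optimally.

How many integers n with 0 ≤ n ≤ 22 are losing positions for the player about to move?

Classify positions by backward induction: terminal positions (no move available) are L. From any other position, the mover wins iff some move reaches an L.
n=0: no move → L
n=1: no move → L
n=2: W (go to 0, an L position)
n=3: W (go to 0, an L position)
n=4: L (options 2(W), 3(W) are all W)
n=5: W (go to 0, an L position)
n=6: W (go to 4, an L position)
n=7: W (go to 0, an L position)
n=8: W (go to 4, an L position)
n=9: L (options 6(W), 8(W) are all W)
n=10: W (go to 9, an L position)
n=11: W (go to 0, an L position)
n=12: W (go to 9, an L position)
n=13: W (go to 0, an L position)
n=14: L (options 7(W), 12(W), 13(W) are all W)
n=15: W (go to 14, an L position)
n=16: W (go to 14, an L position)
n=17: W (go to 0, an L position)
n=18: W (go to 9, an L position)
n=19: W (go to 0, an L position)
n=20: L (options 10(W), 15(W), 16(W), 18(W), 19(W) are all W)
n=21: W (go to 14, an L position)
n=22: W (go to 20, an L position)
L entries with 0 ≤ n ≤ 22: n = 0, 1, 4, 9, 14, 20; that makes 6.

6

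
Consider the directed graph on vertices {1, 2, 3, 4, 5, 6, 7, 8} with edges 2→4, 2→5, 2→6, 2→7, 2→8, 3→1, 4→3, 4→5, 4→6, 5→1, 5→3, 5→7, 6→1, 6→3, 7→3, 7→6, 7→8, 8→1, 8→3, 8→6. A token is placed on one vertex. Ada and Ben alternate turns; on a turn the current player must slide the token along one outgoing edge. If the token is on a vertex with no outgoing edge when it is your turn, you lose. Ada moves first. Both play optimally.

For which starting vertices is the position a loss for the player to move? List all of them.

Use the standard recursion: the mover loses at a terminal position; elsewhere, the mover wins exactly when some move hands the opponent an L position.
Every edge goes from a vertex to one that appears earlier in the order 1, 3, 6, 8, 7, 5, 4, 2, so processing vertices in that order labels each vertex after all of its successors.
1: no outgoing edge → L
3: can move to 1, which is L ⇒ W
6: can move to 1, which is L ⇒ W
8: can move to 1, which is L ⇒ W
7: moves to 8(W), 6(W), 3(W); every one is W ⇒ L
5: can move to 7, which is L ⇒ W
4: moves to 5(W), 6(W), 3(W); every one is W ⇒ L
2: can move to 4, which is L ⇒ W
The losing starting vertices are exactly the entries labelled L in this table (3 of them).

1, 4, 7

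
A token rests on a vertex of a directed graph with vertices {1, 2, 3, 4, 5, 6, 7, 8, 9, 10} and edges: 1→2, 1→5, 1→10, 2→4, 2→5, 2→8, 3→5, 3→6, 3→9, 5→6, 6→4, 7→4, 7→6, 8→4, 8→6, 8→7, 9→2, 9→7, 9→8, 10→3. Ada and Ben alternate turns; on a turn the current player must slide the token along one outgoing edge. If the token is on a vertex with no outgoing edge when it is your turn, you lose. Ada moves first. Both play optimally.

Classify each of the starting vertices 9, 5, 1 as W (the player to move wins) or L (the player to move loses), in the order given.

9: L, 5: L, 1: W

Build the W/L table. Terminal = L. A non-terminal position is W if it has a move to some L; otherwise it is L.
Every edge goes from a vertex to one that appears earlier in the order 4, 6, 7, 8, 5, 2, 9, 3, 10, 1, so processing vertices in that order labels each vertex after all of its successors.
4: no outgoing edge → L
6: W (go to 4, an L position)
7: W (go to 4, an L position)
8: W (go to 4, an L position)
5: L (sole option 6(W) is W)
2: W (go to 5, an L position)
9: L (options 2(W), 8(W), 7(W) are all W)
3: W (go to 9, an L position)
10: L (sole option 3(W) is W)
1: W (go to 10, an L position)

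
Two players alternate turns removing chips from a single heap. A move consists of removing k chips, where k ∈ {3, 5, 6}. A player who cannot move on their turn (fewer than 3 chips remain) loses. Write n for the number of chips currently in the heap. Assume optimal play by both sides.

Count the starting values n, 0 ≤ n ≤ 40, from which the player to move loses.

Classify positions by backward induction: terminal positions (no move available) are L. From any other position, the mover wins iff some move reaches an L.
n=0: no move → L
n=1: no move → L
n=2: no move → L
n=3: →0(L), so W
n=4: →1(L), so W
n=5: →2(L), so W
n=6: →1(L), so W
n=7: →2(L), so W
n=8: →2(L), so W
n=9: →6(W), 4(W), 3(W) — all W, so L
n=10: →7(W), 5(W), 4(W) — all W, so L
n=11: →8(W), 6(W), 5(W) — all W, so L
n=12: →9(L), so W
n=13: →10(L), so W
n=14: →11(L), so W
n=15: →10(L), so W
n=16: →11(L), so W
n=17: →11(L), so W
n=18: →15(W), 13(W), 12(W) — all W, so L
n=19: →16(W), 14(W), 13(W) — all W, so L
n=20: →17(W), 15(W), 14(W) — all W, so L
n=21: →18(L), so W
n=22: →19(L), so W
n=23: →20(L), so W
n=24: →19(L), so W
n=25: →20(L), so W
n=26: →20(L), so W
n=27: →24(W), 22(W), 21(W) — all W, so L
n=28: →25(W), 23(W), 22(W) — all W, so L
n=29: →26(W), 24(W), 23(W) — all W, so L
n=30: →27(L), so W
n=31: →28(L), so W
n=32: →29(L), so W
n=33: →28(L), so W
n=34: →29(L), so W
n=35: →29(L), so W
n=36: →33(W), 31(W), 30(W) — all W, so L
n=37: →34(W), 32(W), 31(W) — all W, so L
n=38: →35(W), 33(W), 32(W) — all W, so L
n=39: →36(L), so W
n=40: →37(L), so W
L entries with 0 ≤ n ≤ 40: n = 0, 1, 2, 9, 10, 11, 18, 19, 20, 27, 28, 29, 36, 37, 38; that makes 15.

15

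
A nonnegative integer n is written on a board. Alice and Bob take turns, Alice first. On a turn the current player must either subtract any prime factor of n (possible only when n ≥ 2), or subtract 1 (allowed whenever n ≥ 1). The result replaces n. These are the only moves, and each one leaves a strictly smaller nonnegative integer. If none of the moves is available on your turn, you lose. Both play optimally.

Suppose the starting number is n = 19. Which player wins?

Positions with no move are L. A position that does have a move is losing for the player to move precisely when every available move leads to a winning position for the opponent. Fill in the labels:
n=0: no move → L
n=1: →0(L), so W
n=2: →0(L), so W
n=3: →0(L), so W
n=4: →2(W), 3(W) — all W, so L
n=5: →0(L), so W
n=6: →4(L), so W
n=7: →0(L), so W
n=8: →6(W), 7(W) — all W, so L
n=9: →8(L), so W
n=10: →8(L), so W
n=11: →0(L), so W
n=12: →9(W), 10(W), 11(W) — all W, so L
n=13: →0(L), so W
n=14: →12(L), so W
n=15: →12(L), so W
n=16: →14(W), 15(W) — all W, so L
n=17: →0(L), so W
n=18: →16(L), so W
n=19: →0(L), so W
The starting position 19 is W: Alice should move to 0, handing over an L position.

Alice wins.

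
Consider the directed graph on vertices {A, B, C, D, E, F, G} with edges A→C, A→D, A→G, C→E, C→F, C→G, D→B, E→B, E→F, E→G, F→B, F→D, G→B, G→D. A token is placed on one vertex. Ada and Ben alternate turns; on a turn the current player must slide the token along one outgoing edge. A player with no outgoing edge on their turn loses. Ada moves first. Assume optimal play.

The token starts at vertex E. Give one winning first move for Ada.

Build the W/L table. Terminal = L. A non-terminal position is W if it has a move to some L; otherwise it is L.
Every edge goes from a vertex to one that appears earlier in the order B, D, F, G, E, C, A, so processing vertices in that order labels each vertex after all of its successors.
B: no outgoing edge → L
D: can move to B, which is L ⇒ W
F: can move to B, which is L ⇒ W
G: can move to B, which is L ⇒ W
E: can move to B, which is L ⇒ W
C: moves to E(W), G(W), F(W); every one is W ⇒ L
A: can move to C, which is L ⇒ W
From E, the L positions reachable in one move are: B.

Move to B.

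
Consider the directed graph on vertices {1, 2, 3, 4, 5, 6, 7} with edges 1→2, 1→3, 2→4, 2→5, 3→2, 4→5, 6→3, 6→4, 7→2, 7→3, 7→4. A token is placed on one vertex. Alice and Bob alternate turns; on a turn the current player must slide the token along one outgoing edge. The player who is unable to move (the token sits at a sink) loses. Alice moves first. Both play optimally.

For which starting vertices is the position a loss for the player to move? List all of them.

Classify positions by backward induction: terminal positions (no move available) are L. From any other position, the mover wins iff some move reaches an L.
Every edge goes from a vertex to one that appears earlier in the order 5, 4, 2, 3, 7, 6, 1, so processing vertices in that order labels each vertex after all of its successors.
5: no outgoing edge → L
4: W (go to 5, an L position)
2: W (go to 5, an L position)
3: L (sole option 2(W) is W)
7: W (go to 3, an L position)
6: W (go to 3, an L position)
1: W (go to 3, an L position)
Reading off the rows marked L gives the requested list; there are 2 such vertices.

3, 5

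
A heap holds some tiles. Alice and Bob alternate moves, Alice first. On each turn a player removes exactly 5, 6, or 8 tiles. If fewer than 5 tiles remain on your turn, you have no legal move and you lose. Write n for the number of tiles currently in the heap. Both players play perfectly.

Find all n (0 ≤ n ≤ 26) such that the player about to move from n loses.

Label each position W (a win for the player to move) or L (a loss). A position with no legal move is L; any other position is W exactly when some move reaches an L, and L when every move reaches a W.
n=0: no move → L
n=1: no move → L
n=2: no move → L
n=3: no move → L
n=4: no move → L
n=5: can move to 0, which is L ⇒ W
n=6: can move to 1, which is L ⇒ W
n=7: can move to 2, which is L ⇒ W
n=8: can move to 3, which is L ⇒ W
n=9: can move to 4, which is L ⇒ W
n=10: can move to 4, which is L ⇒ W
n=11: can move to 3, which is L ⇒ W
n=12: can move to 4, which is L ⇒ W
n=13: moves to 8(W), 7(W), 5(W); every one is W ⇒ L
n=14: moves to 9(W), 8(W), 6(W); every one is W ⇒ L
n=15: moves to 10(W), 9(W), 7(W); every one is W ⇒ L
n=16: moves to 11(W), 10(W), 8(W); every one is W ⇒ L
n=17: moves to 12(W), 11(W), 9(W); every one is W ⇒ L
n=18: can move to 13, which is L ⇒ W
n=19: can move to 14, which is L ⇒ W
n=20: can move to 15, which is L ⇒ W
n=21: can move to 16, which is L ⇒ W
n=22: can move to 17, which is L ⇒ W
n=23: can move to 17, which is L ⇒ W
n=24: can move to 16, which is L ⇒ W
n=25: can move to 17, which is L ⇒ W
n=26: moves to 21(W), 20(W), 18(W); every one is W ⇒ L
The losing starting values of n are exactly the entries labelled L in this table (11 of them).

0, 1, 2, 3, 4, 13, 14, 15, 16, 17, 26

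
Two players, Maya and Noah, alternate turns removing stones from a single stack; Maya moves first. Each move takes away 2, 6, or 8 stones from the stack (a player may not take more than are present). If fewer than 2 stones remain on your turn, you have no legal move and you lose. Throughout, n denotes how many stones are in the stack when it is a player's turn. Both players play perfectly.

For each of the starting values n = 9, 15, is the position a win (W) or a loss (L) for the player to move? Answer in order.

Classify positions by backward induction: terminal positions (no move available) are L. From any other position, the mover wins iff some move reaches an L.
n=0: no move → L
n=1: no move → L
n=2: reaches L-position 0 → W
n=3: reaches L-position 1 → W
n=4: only reaches 2(W), which is W → L
n=5: only reaches 3(W), which is W → L
n=6: reaches L-position 4 → W
n=7: reaches L-position 5 → W
n=8: reaches L-position 0 → W
n=9: reaches L-position 1 → W
n=10: reaches L-position 4 → W
n=11: reaches L-position 5 → W
n=12: reaches L-position 4 → W
n=13: reaches L-position 5 → W
n=14: only reaches 12(W), 8(W), 6(W), all W → L
n=15: only reaches 13(W), 9(W), 7(W), all W → L

9: W, 15: L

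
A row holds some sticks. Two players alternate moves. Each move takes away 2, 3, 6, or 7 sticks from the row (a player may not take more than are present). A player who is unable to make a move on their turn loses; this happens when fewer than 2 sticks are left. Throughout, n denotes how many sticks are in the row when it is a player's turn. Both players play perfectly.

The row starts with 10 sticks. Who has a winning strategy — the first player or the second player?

The second player wins.

Build the W/L table. Terminal = L. A non-terminal position is W if it has a move to some L; otherwise it is L.
n=0: no move → L
n=1: no move → L
n=2: →0(L), so W
n=3: →1(L), so W
n=4: →1(L), so W
n=5: →3(W), 2(W) — all W, so L
n=6: →0(L), so W
n=7: →5(L), so W
n=8: →5(L), so W
n=9: →7(W), 6(W), 3(W), 2(W) — all W, so L
n=10: →8(W), 7(W), 4(W), 3(W) — all W, so L
The starting position 10 is L: whatever the player to move does, the opponent receives a W position.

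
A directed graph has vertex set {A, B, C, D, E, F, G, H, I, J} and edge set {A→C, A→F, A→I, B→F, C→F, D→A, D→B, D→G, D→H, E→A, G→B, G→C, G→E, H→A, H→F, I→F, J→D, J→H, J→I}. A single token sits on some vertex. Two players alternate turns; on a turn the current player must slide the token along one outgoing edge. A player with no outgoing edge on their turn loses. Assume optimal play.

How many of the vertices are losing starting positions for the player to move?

Compute win/loss labels from the base case upward. A position with no move is L. Any other position is W if it can reach an L in one move, else L.
Every edge goes from a vertex to one that appears earlier in the order F, I, B, C, A, H, E, G, D, J, so processing vertices in that order labels each vertex after all of its successors.
F: no outgoing edge → L
I: reaches L-position F → W
B: reaches L-position F → W
C: reaches L-position F → W
A: reaches L-position F → W
H: reaches L-position F → W
E: only reaches A(W), which is W → L
G: reaches L-position E → W
D: only reaches G(W), H(W), A(W), B(W), all W → L
J: reaches L-position D → W
The L vertices are D, E, F; that is 3 in all.

3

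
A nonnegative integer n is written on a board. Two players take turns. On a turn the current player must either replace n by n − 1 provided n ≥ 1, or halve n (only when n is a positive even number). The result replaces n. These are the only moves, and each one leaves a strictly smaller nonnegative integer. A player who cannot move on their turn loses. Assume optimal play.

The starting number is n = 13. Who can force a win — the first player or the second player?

The second player wins.

Positions with no move are L. A position that does have a move is losing for the player to move precisely when every available move leads to a winning position for the opponent. Fill in the labels:
n=0: no move → L
n=1: can move to 0, which is L ⇒ W
n=2: the only move is to 1(W), a W ⇒ L
n=3: can move to 2, which is L ⇒ W
n=4: can move to 2, which is L ⇒ W
n=5: the only move is to 4(W), a W ⇒ L
n=6: can move to 5, which is L ⇒ W
n=7: the only move is to 6(W), a W ⇒ L
n=8: can move to 7, which is L ⇒ W
n=9: the only move is to 8(W), a W ⇒ L
n=10: can move to 5, which is L ⇒ W
n=11: the only move is to 10(W), a W ⇒ L
n=12: can move to 11, which is L ⇒ W
n=13: the only move is to 12(W), a W ⇒ L
The starting position 13 is L: whatever the player to move does, the opponent receives a W position.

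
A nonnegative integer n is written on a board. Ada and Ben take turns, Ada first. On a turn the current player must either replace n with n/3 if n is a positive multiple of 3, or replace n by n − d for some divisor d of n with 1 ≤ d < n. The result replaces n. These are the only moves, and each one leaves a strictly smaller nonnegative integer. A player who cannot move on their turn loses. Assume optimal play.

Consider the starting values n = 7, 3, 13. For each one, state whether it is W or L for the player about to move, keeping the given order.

Use the standard recursion: the mover loses at a terminal position; elsewhere, the mover wins exactly when some move hands the opponent an L position.
n=0: no move → L
n=1: no move → L
n=2: →1(L), so W
n=3: →1(L), so W
n=4: →2(W), 3(W) — all W, so L
n=5: →4(L), so W
n=6: →4(L), so W
n=7: →6(W) only, which is W, so L
n=8: →4(L), so W
n=9: →3(W), 6(W), 8(W) — all W, so L
n=10: →9(L), so W
n=11: →10(W) only, which is W, so L
n=12: →4(L), so W
n=13: →12(W) only, which is W, so L

7: L, 3: W, 13: L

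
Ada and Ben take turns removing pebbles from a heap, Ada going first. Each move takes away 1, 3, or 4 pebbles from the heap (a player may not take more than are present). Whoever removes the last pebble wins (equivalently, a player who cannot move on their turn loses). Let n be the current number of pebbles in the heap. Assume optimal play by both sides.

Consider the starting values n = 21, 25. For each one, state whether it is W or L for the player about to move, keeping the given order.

Positions with no move are L. A position that does have a move is losing for the player to move precisely when every available move leads to a winning position for the opponent. Fill in the labels:
n=0: no move → L
n=1: W (go to 0, an L position)
n=2: L (sole option 1(W) is W)
n=3: W (go to 2, an L position)
n=4: W (go to 0, an L position)
n=5: W (go to 2, an L position)
n=6: W (go to 2, an L position)
n=7: L (options 6(W), 4(W), 3(W) are all W)
n=8: W (go to 7, an L position)
n=9: L (options 8(W), 6(W), 5(W) are all W)
n=10: W (go to 9, an L position)
n=11: W (go to 7, an L position)
n=12: W (go to 9, an L position)
n=13: W (go to 9, an L position)
n=14: L (options 13(W), 11(W), 10(W) are all W)
n=15: W (go to 14, an L position)
n=16: L (options 15(W), 13(W), 12(W) are all W)
n=17: W (go to 16, an L position)
n=18: W (go to 14, an L position)
n=19: W (go to 16, an L position)
n=20: W (go to 16, an L position)
n=21: L (options 20(W), 18(W), 17(W) are all W)
n=22: W (go to 21, an L position)
n=23: L (options 22(W), 20(W), 19(W) are all W)
n=24: W (go to 23, an L position)
n=25: W (go to 21, an L position)

21: L, 25: W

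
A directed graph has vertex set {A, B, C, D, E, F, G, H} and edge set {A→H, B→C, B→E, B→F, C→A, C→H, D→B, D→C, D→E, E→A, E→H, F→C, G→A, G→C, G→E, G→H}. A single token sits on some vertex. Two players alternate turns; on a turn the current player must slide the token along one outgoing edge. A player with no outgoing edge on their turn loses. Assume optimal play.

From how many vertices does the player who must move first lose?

Compute win/loss labels from the base case upward. A position with no move is L. Any other position is W if it can reach an L in one move, else L.
Every edge goes from a vertex to one that appears earlier in the order H, A, E, C, F, G, B, D, so processing vertices in that order labels each vertex after all of its successors.
H: no outgoing edge → L
A: W (go to H, an L position)
E: W (go to H, an L position)
C: W (go to H, an L position)
F: L (sole option C(W) is W)
G: W (go to H, an L position)
B: W (go to F, an L position)
D: L (options B(W), C(W), E(W) are all W)
The L vertices are D, F, H; that is 3 in all.

3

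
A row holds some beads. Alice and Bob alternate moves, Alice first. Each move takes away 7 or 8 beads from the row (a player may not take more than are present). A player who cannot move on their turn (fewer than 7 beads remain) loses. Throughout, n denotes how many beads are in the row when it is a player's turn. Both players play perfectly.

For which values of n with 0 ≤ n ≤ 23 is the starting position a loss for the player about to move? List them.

Work bottom-up. With no move the player to move loses. Otherwise the position is W if at least one move leads to an L position for the opponent, and L if every move leads to a W.
n=0: no move → L
n=1: no move → L
n=2: no move → L
n=3: no move → L
n=4: no move → L
n=5: no move → L
n=6: no move → L
n=7: can move to 0, which is L ⇒ W
n=8: can move to 1, which is L ⇒ W
n=9: can move to 2, which is L ⇒ W
n=10: can move to 3, which is L ⇒ W
n=11: can move to 4, which is L ⇒ W
n=12: can move to 5, which is L ⇒ W
n=13: can move to 6, which is L ⇒ W
n=14: can move to 6, which is L ⇒ W
n=15: moves to 8(W), 7(W); every one is W ⇒ L
n=16: moves to 9(W), 8(W); every one is W ⇒ L
n=17: moves to 10(W), 9(W); every one is W ⇒ L
n=18: moves to 11(W), 10(W); every one is W ⇒ L
n=19: moves to 12(W), 11(W); every one is W ⇒ L
n=20: moves to 13(W), 12(W); every one is W ⇒ L
n=21: moves to 14(W), 13(W); every one is W ⇒ L
n=22: can move to 15, which is L ⇒ W
n=23: can move to 16, which is L ⇒ W
The losing starting values of n are exactly the entries labelled L in this table (14 of them).

0, 1, 2, 3, 4, 5, 6, 15, 16, 17, 18, 19, 20, 21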